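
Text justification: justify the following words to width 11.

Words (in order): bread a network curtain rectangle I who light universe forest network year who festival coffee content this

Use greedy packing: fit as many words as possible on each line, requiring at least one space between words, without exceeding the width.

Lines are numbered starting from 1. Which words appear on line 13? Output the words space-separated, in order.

Answer: this

Derivation:
Line 1: ['bread', 'a'] (min_width=7, slack=4)
Line 2: ['network'] (min_width=7, slack=4)
Line 3: ['curtain'] (min_width=7, slack=4)
Line 4: ['rectangle', 'I'] (min_width=11, slack=0)
Line 5: ['who', 'light'] (min_width=9, slack=2)
Line 6: ['universe'] (min_width=8, slack=3)
Line 7: ['forest'] (min_width=6, slack=5)
Line 8: ['network'] (min_width=7, slack=4)
Line 9: ['year', 'who'] (min_width=8, slack=3)
Line 10: ['festival'] (min_width=8, slack=3)
Line 11: ['coffee'] (min_width=6, slack=5)
Line 12: ['content'] (min_width=7, slack=4)
Line 13: ['this'] (min_width=4, slack=7)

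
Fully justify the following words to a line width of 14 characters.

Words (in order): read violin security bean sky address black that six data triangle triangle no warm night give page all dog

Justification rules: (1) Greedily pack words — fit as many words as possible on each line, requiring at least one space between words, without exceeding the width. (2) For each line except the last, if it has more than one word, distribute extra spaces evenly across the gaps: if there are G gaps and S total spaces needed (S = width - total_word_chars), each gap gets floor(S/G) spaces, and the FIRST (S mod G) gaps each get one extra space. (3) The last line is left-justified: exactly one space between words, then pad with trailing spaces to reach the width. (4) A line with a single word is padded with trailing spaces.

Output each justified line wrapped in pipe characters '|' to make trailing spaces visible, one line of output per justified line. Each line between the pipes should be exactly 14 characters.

Line 1: ['read', 'violin'] (min_width=11, slack=3)
Line 2: ['security', 'bean'] (min_width=13, slack=1)
Line 3: ['sky', 'address'] (min_width=11, slack=3)
Line 4: ['black', 'that', 'six'] (min_width=14, slack=0)
Line 5: ['data', 'triangle'] (min_width=13, slack=1)
Line 6: ['triangle', 'no'] (min_width=11, slack=3)
Line 7: ['warm', 'night'] (min_width=10, slack=4)
Line 8: ['give', 'page', 'all'] (min_width=13, slack=1)
Line 9: ['dog'] (min_width=3, slack=11)

Answer: |read    violin|
|security  bean|
|sky    address|
|black that six|
|data  triangle|
|triangle    no|
|warm     night|
|give  page all|
|dog           |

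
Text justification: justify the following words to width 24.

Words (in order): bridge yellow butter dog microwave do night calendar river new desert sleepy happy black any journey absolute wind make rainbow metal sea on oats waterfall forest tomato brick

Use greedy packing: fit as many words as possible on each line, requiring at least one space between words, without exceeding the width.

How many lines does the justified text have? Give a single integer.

Line 1: ['bridge', 'yellow', 'butter', 'dog'] (min_width=24, slack=0)
Line 2: ['microwave', 'do', 'night'] (min_width=18, slack=6)
Line 3: ['calendar', 'river', 'new'] (min_width=18, slack=6)
Line 4: ['desert', 'sleepy', 'happy'] (min_width=19, slack=5)
Line 5: ['black', 'any', 'journey'] (min_width=17, slack=7)
Line 6: ['absolute', 'wind', 'make'] (min_width=18, slack=6)
Line 7: ['rainbow', 'metal', 'sea', 'on'] (min_width=20, slack=4)
Line 8: ['oats', 'waterfall', 'forest'] (min_width=21, slack=3)
Line 9: ['tomato', 'brick'] (min_width=12, slack=12)
Total lines: 9

Answer: 9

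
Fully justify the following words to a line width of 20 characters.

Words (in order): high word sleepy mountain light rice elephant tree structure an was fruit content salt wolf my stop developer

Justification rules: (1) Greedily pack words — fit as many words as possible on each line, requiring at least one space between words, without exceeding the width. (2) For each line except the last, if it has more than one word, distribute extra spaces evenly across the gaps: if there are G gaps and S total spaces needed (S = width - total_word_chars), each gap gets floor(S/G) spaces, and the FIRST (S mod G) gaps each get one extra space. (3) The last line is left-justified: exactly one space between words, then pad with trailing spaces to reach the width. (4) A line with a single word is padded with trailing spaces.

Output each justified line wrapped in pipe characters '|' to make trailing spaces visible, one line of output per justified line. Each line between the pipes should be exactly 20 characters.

Answer: |high   word   sleepy|
|mountain  light rice|
|elephant        tree|
|structure   an   was|
|fruit  content  salt|
|wolf     my     stop|
|developer           |

Derivation:
Line 1: ['high', 'word', 'sleepy'] (min_width=16, slack=4)
Line 2: ['mountain', 'light', 'rice'] (min_width=19, slack=1)
Line 3: ['elephant', 'tree'] (min_width=13, slack=7)
Line 4: ['structure', 'an', 'was'] (min_width=16, slack=4)
Line 5: ['fruit', 'content', 'salt'] (min_width=18, slack=2)
Line 6: ['wolf', 'my', 'stop'] (min_width=12, slack=8)
Line 7: ['developer'] (min_width=9, slack=11)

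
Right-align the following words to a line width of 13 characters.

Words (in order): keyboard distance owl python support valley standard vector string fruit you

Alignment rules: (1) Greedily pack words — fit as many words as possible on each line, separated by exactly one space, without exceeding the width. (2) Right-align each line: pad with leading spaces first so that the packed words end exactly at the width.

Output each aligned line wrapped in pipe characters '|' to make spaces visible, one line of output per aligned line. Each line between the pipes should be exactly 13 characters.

Line 1: ['keyboard'] (min_width=8, slack=5)
Line 2: ['distance', 'owl'] (min_width=12, slack=1)
Line 3: ['python'] (min_width=6, slack=7)
Line 4: ['support'] (min_width=7, slack=6)
Line 5: ['valley'] (min_width=6, slack=7)
Line 6: ['standard'] (min_width=8, slack=5)
Line 7: ['vector', 'string'] (min_width=13, slack=0)
Line 8: ['fruit', 'you'] (min_width=9, slack=4)

Answer: |     keyboard|
| distance owl|
|       python|
|      support|
|       valley|
|     standard|
|vector string|
|    fruit you|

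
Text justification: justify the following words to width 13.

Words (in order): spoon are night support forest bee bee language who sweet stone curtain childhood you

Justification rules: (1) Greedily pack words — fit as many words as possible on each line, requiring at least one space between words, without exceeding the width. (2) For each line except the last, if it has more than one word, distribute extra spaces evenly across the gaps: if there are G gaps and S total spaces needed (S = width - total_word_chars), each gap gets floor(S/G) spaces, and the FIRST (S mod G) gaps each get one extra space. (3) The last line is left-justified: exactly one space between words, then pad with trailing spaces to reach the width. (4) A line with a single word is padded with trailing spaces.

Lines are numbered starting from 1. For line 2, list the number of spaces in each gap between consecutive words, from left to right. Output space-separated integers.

Line 1: ['spoon', 'are'] (min_width=9, slack=4)
Line 2: ['night', 'support'] (min_width=13, slack=0)
Line 3: ['forest', 'bee'] (min_width=10, slack=3)
Line 4: ['bee', 'language'] (min_width=12, slack=1)
Line 5: ['who', 'sweet'] (min_width=9, slack=4)
Line 6: ['stone', 'curtain'] (min_width=13, slack=0)
Line 7: ['childhood', 'you'] (min_width=13, slack=0)

Answer: 1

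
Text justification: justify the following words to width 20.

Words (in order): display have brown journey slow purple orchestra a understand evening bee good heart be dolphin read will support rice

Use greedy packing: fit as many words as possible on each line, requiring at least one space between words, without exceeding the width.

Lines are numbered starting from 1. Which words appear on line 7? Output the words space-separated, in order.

Answer: support rice

Derivation:
Line 1: ['display', 'have', 'brown'] (min_width=18, slack=2)
Line 2: ['journey', 'slow', 'purple'] (min_width=19, slack=1)
Line 3: ['orchestra', 'a'] (min_width=11, slack=9)
Line 4: ['understand', 'evening'] (min_width=18, slack=2)
Line 5: ['bee', 'good', 'heart', 'be'] (min_width=17, slack=3)
Line 6: ['dolphin', 'read', 'will'] (min_width=17, slack=3)
Line 7: ['support', 'rice'] (min_width=12, slack=8)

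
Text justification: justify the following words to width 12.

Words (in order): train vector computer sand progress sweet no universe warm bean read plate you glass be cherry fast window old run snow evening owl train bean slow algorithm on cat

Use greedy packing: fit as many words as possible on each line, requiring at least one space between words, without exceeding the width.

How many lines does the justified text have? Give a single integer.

Answer: 17

Derivation:
Line 1: ['train', 'vector'] (min_width=12, slack=0)
Line 2: ['computer'] (min_width=8, slack=4)
Line 3: ['sand'] (min_width=4, slack=8)
Line 4: ['progress'] (min_width=8, slack=4)
Line 5: ['sweet', 'no'] (min_width=8, slack=4)
Line 6: ['universe'] (min_width=8, slack=4)
Line 7: ['warm', 'bean'] (min_width=9, slack=3)
Line 8: ['read', 'plate'] (min_width=10, slack=2)
Line 9: ['you', 'glass', 'be'] (min_width=12, slack=0)
Line 10: ['cherry', 'fast'] (min_width=11, slack=1)
Line 11: ['window', 'old'] (min_width=10, slack=2)
Line 12: ['run', 'snow'] (min_width=8, slack=4)
Line 13: ['evening', 'owl'] (min_width=11, slack=1)
Line 14: ['train', 'bean'] (min_width=10, slack=2)
Line 15: ['slow'] (min_width=4, slack=8)
Line 16: ['algorithm', 'on'] (min_width=12, slack=0)
Line 17: ['cat'] (min_width=3, slack=9)
Total lines: 17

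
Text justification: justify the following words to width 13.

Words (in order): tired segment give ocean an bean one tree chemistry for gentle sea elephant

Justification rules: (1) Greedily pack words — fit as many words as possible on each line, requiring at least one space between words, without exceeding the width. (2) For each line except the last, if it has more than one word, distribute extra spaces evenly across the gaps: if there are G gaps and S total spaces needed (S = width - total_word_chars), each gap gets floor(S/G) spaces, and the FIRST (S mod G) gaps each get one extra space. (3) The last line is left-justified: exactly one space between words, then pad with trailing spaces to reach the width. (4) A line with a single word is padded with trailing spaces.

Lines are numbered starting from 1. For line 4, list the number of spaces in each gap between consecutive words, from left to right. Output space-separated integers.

Line 1: ['tired', 'segment'] (min_width=13, slack=0)
Line 2: ['give', 'ocean', 'an'] (min_width=13, slack=0)
Line 3: ['bean', 'one', 'tree'] (min_width=13, slack=0)
Line 4: ['chemistry', 'for'] (min_width=13, slack=0)
Line 5: ['gentle', 'sea'] (min_width=10, slack=3)
Line 6: ['elephant'] (min_width=8, slack=5)

Answer: 1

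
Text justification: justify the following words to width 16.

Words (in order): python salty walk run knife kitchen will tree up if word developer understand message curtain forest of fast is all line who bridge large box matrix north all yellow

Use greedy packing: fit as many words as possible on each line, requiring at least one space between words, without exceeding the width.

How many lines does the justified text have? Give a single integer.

Line 1: ['python', 'salty'] (min_width=12, slack=4)
Line 2: ['walk', 'run', 'knife'] (min_width=14, slack=2)
Line 3: ['kitchen', 'will'] (min_width=12, slack=4)
Line 4: ['tree', 'up', 'if', 'word'] (min_width=15, slack=1)
Line 5: ['developer'] (min_width=9, slack=7)
Line 6: ['understand'] (min_width=10, slack=6)
Line 7: ['message', 'curtain'] (min_width=15, slack=1)
Line 8: ['forest', 'of', 'fast'] (min_width=14, slack=2)
Line 9: ['is', 'all', 'line', 'who'] (min_width=15, slack=1)
Line 10: ['bridge', 'large', 'box'] (min_width=16, slack=0)
Line 11: ['matrix', 'north', 'all'] (min_width=16, slack=0)
Line 12: ['yellow'] (min_width=6, slack=10)
Total lines: 12

Answer: 12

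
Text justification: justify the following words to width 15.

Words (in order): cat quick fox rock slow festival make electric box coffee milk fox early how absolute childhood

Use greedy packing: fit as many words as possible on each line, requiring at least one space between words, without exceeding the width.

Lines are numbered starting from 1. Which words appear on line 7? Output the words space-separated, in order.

Answer: absolute

Derivation:
Line 1: ['cat', 'quick', 'fox'] (min_width=13, slack=2)
Line 2: ['rock', 'slow'] (min_width=9, slack=6)
Line 3: ['festival', 'make'] (min_width=13, slack=2)
Line 4: ['electric', 'box'] (min_width=12, slack=3)
Line 5: ['coffee', 'milk', 'fox'] (min_width=15, slack=0)
Line 6: ['early', 'how'] (min_width=9, slack=6)
Line 7: ['absolute'] (min_width=8, slack=7)
Line 8: ['childhood'] (min_width=9, slack=6)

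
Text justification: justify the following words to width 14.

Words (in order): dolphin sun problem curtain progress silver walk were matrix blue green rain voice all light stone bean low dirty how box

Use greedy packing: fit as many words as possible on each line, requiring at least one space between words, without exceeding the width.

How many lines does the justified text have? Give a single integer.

Answer: 11

Derivation:
Line 1: ['dolphin', 'sun'] (min_width=11, slack=3)
Line 2: ['problem'] (min_width=7, slack=7)
Line 3: ['curtain'] (min_width=7, slack=7)
Line 4: ['progress'] (min_width=8, slack=6)
Line 5: ['silver', 'walk'] (min_width=11, slack=3)
Line 6: ['were', 'matrix'] (min_width=11, slack=3)
Line 7: ['blue', 'green'] (min_width=10, slack=4)
Line 8: ['rain', 'voice', 'all'] (min_width=14, slack=0)
Line 9: ['light', 'stone'] (min_width=11, slack=3)
Line 10: ['bean', 'low', 'dirty'] (min_width=14, slack=0)
Line 11: ['how', 'box'] (min_width=7, slack=7)
Total lines: 11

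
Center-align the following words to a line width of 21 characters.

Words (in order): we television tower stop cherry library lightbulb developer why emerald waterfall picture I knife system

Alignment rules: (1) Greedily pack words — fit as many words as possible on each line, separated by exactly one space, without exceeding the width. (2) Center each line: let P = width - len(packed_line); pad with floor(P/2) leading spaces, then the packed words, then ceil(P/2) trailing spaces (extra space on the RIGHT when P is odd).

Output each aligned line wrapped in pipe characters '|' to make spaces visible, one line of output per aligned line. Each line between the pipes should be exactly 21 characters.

Answer: | we television tower |
| stop cherry library |
| lightbulb developer |
|why emerald waterfall|
|   picture I knife   |
|       system        |

Derivation:
Line 1: ['we', 'television', 'tower'] (min_width=19, slack=2)
Line 2: ['stop', 'cherry', 'library'] (min_width=19, slack=2)
Line 3: ['lightbulb', 'developer'] (min_width=19, slack=2)
Line 4: ['why', 'emerald', 'waterfall'] (min_width=21, slack=0)
Line 5: ['picture', 'I', 'knife'] (min_width=15, slack=6)
Line 6: ['system'] (min_width=6, slack=15)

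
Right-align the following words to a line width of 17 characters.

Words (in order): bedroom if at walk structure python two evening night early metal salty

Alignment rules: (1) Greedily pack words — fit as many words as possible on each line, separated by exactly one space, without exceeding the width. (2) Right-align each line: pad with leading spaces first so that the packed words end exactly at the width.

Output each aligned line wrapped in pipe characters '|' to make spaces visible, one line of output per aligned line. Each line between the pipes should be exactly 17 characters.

Line 1: ['bedroom', 'if', 'at'] (min_width=13, slack=4)
Line 2: ['walk', 'structure'] (min_width=14, slack=3)
Line 3: ['python', 'two'] (min_width=10, slack=7)
Line 4: ['evening', 'night'] (min_width=13, slack=4)
Line 5: ['early', 'metal', 'salty'] (min_width=17, slack=0)

Answer: |    bedroom if at|
|   walk structure|
|       python two|
|    evening night|
|early metal salty|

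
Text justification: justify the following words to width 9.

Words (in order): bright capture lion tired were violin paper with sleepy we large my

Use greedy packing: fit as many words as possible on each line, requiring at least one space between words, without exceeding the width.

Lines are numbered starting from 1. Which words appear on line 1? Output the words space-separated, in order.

Line 1: ['bright'] (min_width=6, slack=3)
Line 2: ['capture'] (min_width=7, slack=2)
Line 3: ['lion'] (min_width=4, slack=5)
Line 4: ['tired'] (min_width=5, slack=4)
Line 5: ['were'] (min_width=4, slack=5)
Line 6: ['violin'] (min_width=6, slack=3)
Line 7: ['paper'] (min_width=5, slack=4)
Line 8: ['with'] (min_width=4, slack=5)
Line 9: ['sleepy', 'we'] (min_width=9, slack=0)
Line 10: ['large', 'my'] (min_width=8, slack=1)

Answer: bright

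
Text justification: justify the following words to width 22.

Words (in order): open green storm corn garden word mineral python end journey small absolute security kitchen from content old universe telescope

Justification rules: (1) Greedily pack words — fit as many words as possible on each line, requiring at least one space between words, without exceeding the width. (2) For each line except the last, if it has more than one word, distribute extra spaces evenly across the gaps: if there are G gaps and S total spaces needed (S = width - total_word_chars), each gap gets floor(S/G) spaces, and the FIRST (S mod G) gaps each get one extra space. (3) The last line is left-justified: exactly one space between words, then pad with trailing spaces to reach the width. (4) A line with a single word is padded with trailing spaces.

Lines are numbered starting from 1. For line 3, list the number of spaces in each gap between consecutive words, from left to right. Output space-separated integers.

Line 1: ['open', 'green', 'storm', 'corn'] (min_width=21, slack=1)
Line 2: ['garden', 'word', 'mineral'] (min_width=19, slack=3)
Line 3: ['python', 'end', 'journey'] (min_width=18, slack=4)
Line 4: ['small', 'absolute'] (min_width=14, slack=8)
Line 5: ['security', 'kitchen', 'from'] (min_width=21, slack=1)
Line 6: ['content', 'old', 'universe'] (min_width=20, slack=2)
Line 7: ['telescope'] (min_width=9, slack=13)

Answer: 3 3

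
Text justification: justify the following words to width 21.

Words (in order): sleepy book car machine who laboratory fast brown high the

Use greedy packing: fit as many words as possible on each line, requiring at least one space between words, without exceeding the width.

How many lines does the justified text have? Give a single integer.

Answer: 4

Derivation:
Line 1: ['sleepy', 'book', 'car'] (min_width=15, slack=6)
Line 2: ['machine', 'who'] (min_width=11, slack=10)
Line 3: ['laboratory', 'fast', 'brown'] (min_width=21, slack=0)
Line 4: ['high', 'the'] (min_width=8, slack=13)
Total lines: 4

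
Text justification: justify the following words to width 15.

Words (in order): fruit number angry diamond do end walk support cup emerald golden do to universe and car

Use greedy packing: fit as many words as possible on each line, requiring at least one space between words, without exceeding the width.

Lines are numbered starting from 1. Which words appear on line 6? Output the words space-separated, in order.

Answer: do to universe

Derivation:
Line 1: ['fruit', 'number'] (min_width=12, slack=3)
Line 2: ['angry', 'diamond'] (min_width=13, slack=2)
Line 3: ['do', 'end', 'walk'] (min_width=11, slack=4)
Line 4: ['support', 'cup'] (min_width=11, slack=4)
Line 5: ['emerald', 'golden'] (min_width=14, slack=1)
Line 6: ['do', 'to', 'universe'] (min_width=14, slack=1)
Line 7: ['and', 'car'] (min_width=7, slack=8)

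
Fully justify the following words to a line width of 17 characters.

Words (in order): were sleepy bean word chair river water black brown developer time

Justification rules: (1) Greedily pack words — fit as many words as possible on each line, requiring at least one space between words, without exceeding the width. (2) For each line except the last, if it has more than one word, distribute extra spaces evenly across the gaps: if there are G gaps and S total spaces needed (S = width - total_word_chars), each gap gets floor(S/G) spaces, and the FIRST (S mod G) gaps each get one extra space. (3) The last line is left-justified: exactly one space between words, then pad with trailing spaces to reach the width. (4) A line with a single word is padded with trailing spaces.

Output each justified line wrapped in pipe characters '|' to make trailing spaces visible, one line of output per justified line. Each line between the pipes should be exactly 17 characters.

Answer: |were  sleepy bean|
|word  chair river|
|water black brown|
|developer time   |

Derivation:
Line 1: ['were', 'sleepy', 'bean'] (min_width=16, slack=1)
Line 2: ['word', 'chair', 'river'] (min_width=16, slack=1)
Line 3: ['water', 'black', 'brown'] (min_width=17, slack=0)
Line 4: ['developer', 'time'] (min_width=14, slack=3)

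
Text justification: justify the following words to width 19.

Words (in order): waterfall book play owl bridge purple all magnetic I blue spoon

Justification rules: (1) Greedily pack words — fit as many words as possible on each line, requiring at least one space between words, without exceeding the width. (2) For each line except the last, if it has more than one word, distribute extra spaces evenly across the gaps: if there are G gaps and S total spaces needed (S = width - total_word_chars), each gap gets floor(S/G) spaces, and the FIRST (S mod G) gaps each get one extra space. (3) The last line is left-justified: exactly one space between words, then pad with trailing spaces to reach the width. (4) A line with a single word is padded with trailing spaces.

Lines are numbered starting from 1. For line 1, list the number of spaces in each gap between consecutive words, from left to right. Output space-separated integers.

Answer: 1 1

Derivation:
Line 1: ['waterfall', 'book', 'play'] (min_width=19, slack=0)
Line 2: ['owl', 'bridge', 'purple'] (min_width=17, slack=2)
Line 3: ['all', 'magnetic', 'I', 'blue'] (min_width=19, slack=0)
Line 4: ['spoon'] (min_width=5, slack=14)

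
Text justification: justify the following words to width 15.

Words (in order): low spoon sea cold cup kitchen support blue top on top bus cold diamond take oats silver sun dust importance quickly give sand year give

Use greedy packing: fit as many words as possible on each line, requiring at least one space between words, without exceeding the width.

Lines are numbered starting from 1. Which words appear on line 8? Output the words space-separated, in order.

Answer: dust importance

Derivation:
Line 1: ['low', 'spoon', 'sea'] (min_width=13, slack=2)
Line 2: ['cold', 'cup'] (min_width=8, slack=7)
Line 3: ['kitchen', 'support'] (min_width=15, slack=0)
Line 4: ['blue', 'top', 'on', 'top'] (min_width=15, slack=0)
Line 5: ['bus', 'cold'] (min_width=8, slack=7)
Line 6: ['diamond', 'take'] (min_width=12, slack=3)
Line 7: ['oats', 'silver', 'sun'] (min_width=15, slack=0)
Line 8: ['dust', 'importance'] (min_width=15, slack=0)
Line 9: ['quickly', 'give'] (min_width=12, slack=3)
Line 10: ['sand', 'year', 'give'] (min_width=14, slack=1)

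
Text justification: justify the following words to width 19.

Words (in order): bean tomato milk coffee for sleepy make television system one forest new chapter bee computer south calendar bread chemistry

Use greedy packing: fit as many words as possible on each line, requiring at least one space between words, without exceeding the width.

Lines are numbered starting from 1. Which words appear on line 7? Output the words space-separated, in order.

Line 1: ['bean', 'tomato', 'milk'] (min_width=16, slack=3)
Line 2: ['coffee', 'for', 'sleepy'] (min_width=17, slack=2)
Line 3: ['make', 'television'] (min_width=15, slack=4)
Line 4: ['system', 'one', 'forest'] (min_width=17, slack=2)
Line 5: ['new', 'chapter', 'bee'] (min_width=15, slack=4)
Line 6: ['computer', 'south'] (min_width=14, slack=5)
Line 7: ['calendar', 'bread'] (min_width=14, slack=5)
Line 8: ['chemistry'] (min_width=9, slack=10)

Answer: calendar bread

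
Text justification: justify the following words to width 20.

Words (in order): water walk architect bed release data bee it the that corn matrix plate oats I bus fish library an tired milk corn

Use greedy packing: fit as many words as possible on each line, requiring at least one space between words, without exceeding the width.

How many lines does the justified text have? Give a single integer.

Answer: 6

Derivation:
Line 1: ['water', 'walk', 'architect'] (min_width=20, slack=0)
Line 2: ['bed', 'release', 'data', 'bee'] (min_width=20, slack=0)
Line 3: ['it', 'the', 'that', 'corn'] (min_width=16, slack=4)
Line 4: ['matrix', 'plate', 'oats', 'I'] (min_width=19, slack=1)
Line 5: ['bus', 'fish', 'library', 'an'] (min_width=19, slack=1)
Line 6: ['tired', 'milk', 'corn'] (min_width=15, slack=5)
Total lines: 6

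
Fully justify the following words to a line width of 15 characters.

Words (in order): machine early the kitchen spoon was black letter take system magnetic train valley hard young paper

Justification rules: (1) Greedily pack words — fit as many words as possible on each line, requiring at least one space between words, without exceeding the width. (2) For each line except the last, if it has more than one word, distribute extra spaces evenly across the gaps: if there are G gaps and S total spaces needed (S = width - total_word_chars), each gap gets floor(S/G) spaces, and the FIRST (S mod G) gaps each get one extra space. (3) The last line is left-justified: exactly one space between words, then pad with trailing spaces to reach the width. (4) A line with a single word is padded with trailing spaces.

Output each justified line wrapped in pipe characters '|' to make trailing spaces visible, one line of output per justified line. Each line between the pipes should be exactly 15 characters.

Answer: |machine   early|
|the     kitchen|
|spoon was black|
|letter     take|
|system magnetic|
|train    valley|
|hard      young|
|paper          |

Derivation:
Line 1: ['machine', 'early'] (min_width=13, slack=2)
Line 2: ['the', 'kitchen'] (min_width=11, slack=4)
Line 3: ['spoon', 'was', 'black'] (min_width=15, slack=0)
Line 4: ['letter', 'take'] (min_width=11, slack=4)
Line 5: ['system', 'magnetic'] (min_width=15, slack=0)
Line 6: ['train', 'valley'] (min_width=12, slack=3)
Line 7: ['hard', 'young'] (min_width=10, slack=5)
Line 8: ['paper'] (min_width=5, slack=10)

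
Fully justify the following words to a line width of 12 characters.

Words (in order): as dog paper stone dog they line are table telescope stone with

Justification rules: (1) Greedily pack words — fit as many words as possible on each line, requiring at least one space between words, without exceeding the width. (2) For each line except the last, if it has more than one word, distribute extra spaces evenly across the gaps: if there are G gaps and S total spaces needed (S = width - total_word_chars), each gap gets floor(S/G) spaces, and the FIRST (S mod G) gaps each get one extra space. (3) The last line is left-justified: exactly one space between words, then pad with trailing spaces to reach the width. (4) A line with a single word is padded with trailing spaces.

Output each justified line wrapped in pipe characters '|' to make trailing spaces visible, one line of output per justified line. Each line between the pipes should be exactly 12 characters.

Answer: |as dog paper|
|stone    dog|
|they    line|
|are    table|
|telescope   |
|stone with  |

Derivation:
Line 1: ['as', 'dog', 'paper'] (min_width=12, slack=0)
Line 2: ['stone', 'dog'] (min_width=9, slack=3)
Line 3: ['they', 'line'] (min_width=9, slack=3)
Line 4: ['are', 'table'] (min_width=9, slack=3)
Line 5: ['telescope'] (min_width=9, slack=3)
Line 6: ['stone', 'with'] (min_width=10, slack=2)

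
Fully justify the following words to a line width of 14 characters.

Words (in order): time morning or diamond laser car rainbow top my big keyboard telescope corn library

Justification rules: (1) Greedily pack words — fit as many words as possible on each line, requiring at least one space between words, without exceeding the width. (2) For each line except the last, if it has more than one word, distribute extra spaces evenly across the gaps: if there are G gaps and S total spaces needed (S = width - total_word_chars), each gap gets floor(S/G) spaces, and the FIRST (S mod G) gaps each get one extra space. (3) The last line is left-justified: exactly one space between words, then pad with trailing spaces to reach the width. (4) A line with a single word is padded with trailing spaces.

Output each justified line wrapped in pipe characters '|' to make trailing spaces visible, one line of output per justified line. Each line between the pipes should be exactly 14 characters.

Line 1: ['time', 'morning'] (min_width=12, slack=2)
Line 2: ['or', 'diamond'] (min_width=10, slack=4)
Line 3: ['laser', 'car'] (min_width=9, slack=5)
Line 4: ['rainbow', 'top', 'my'] (min_width=14, slack=0)
Line 5: ['big', 'keyboard'] (min_width=12, slack=2)
Line 6: ['telescope', 'corn'] (min_width=14, slack=0)
Line 7: ['library'] (min_width=7, slack=7)

Answer: |time   morning|
|or     diamond|
|laser      car|
|rainbow top my|
|big   keyboard|
|telescope corn|
|library       |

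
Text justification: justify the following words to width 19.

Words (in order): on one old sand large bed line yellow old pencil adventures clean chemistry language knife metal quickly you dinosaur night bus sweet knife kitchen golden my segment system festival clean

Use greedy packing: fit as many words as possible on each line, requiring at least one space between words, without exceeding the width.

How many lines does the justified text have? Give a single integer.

Answer: 11

Derivation:
Line 1: ['on', 'one', 'old', 'sand'] (min_width=15, slack=4)
Line 2: ['large', 'bed', 'line'] (min_width=14, slack=5)
Line 3: ['yellow', 'old', 'pencil'] (min_width=17, slack=2)
Line 4: ['adventures', 'clean'] (min_width=16, slack=3)
Line 5: ['chemistry', 'language'] (min_width=18, slack=1)
Line 6: ['knife', 'metal', 'quickly'] (min_width=19, slack=0)
Line 7: ['you', 'dinosaur', 'night'] (min_width=18, slack=1)
Line 8: ['bus', 'sweet', 'knife'] (min_width=15, slack=4)
Line 9: ['kitchen', 'golden', 'my'] (min_width=17, slack=2)
Line 10: ['segment', 'system'] (min_width=14, slack=5)
Line 11: ['festival', 'clean'] (min_width=14, slack=5)
Total lines: 11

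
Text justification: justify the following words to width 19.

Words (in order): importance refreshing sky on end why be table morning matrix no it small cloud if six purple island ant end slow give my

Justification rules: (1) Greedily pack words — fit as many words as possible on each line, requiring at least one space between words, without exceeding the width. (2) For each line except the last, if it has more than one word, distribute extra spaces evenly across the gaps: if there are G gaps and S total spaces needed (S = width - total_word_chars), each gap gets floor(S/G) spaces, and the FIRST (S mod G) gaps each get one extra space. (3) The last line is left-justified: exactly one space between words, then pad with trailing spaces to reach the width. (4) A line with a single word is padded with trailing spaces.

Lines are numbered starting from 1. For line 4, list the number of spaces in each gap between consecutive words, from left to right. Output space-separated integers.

Line 1: ['importance'] (min_width=10, slack=9)
Line 2: ['refreshing', 'sky', 'on'] (min_width=17, slack=2)
Line 3: ['end', 'why', 'be', 'table'] (min_width=16, slack=3)
Line 4: ['morning', 'matrix', 'no'] (min_width=17, slack=2)
Line 5: ['it', 'small', 'cloud', 'if'] (min_width=17, slack=2)
Line 6: ['six', 'purple', 'island'] (min_width=17, slack=2)
Line 7: ['ant', 'end', 'slow', 'give'] (min_width=17, slack=2)
Line 8: ['my'] (min_width=2, slack=17)

Answer: 2 2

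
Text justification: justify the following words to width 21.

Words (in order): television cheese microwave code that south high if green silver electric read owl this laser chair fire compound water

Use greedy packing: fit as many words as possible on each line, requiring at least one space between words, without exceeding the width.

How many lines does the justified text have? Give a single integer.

Line 1: ['television', 'cheese'] (min_width=17, slack=4)
Line 2: ['microwave', 'code', 'that'] (min_width=19, slack=2)
Line 3: ['south', 'high', 'if', 'green'] (min_width=19, slack=2)
Line 4: ['silver', 'electric', 'read'] (min_width=20, slack=1)
Line 5: ['owl', 'this', 'laser', 'chair'] (min_width=20, slack=1)
Line 6: ['fire', 'compound', 'water'] (min_width=19, slack=2)
Total lines: 6

Answer: 6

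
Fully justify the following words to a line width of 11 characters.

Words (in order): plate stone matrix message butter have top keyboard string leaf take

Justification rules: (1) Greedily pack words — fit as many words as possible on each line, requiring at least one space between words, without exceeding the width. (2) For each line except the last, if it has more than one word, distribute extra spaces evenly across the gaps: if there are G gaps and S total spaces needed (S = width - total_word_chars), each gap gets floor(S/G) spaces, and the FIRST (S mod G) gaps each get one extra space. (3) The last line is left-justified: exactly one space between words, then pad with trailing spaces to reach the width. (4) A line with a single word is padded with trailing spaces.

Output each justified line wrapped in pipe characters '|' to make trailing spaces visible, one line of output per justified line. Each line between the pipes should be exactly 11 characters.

Answer: |plate stone|
|matrix     |
|message    |
|butter have|
|top        |
|keyboard   |
|string leaf|
|take       |

Derivation:
Line 1: ['plate', 'stone'] (min_width=11, slack=0)
Line 2: ['matrix'] (min_width=6, slack=5)
Line 3: ['message'] (min_width=7, slack=4)
Line 4: ['butter', 'have'] (min_width=11, slack=0)
Line 5: ['top'] (min_width=3, slack=8)
Line 6: ['keyboard'] (min_width=8, slack=3)
Line 7: ['string', 'leaf'] (min_width=11, slack=0)
Line 8: ['take'] (min_width=4, slack=7)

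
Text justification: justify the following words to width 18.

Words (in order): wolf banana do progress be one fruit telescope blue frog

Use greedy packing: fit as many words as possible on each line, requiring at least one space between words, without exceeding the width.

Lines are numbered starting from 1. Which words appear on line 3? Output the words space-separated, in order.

Answer: fruit telescope

Derivation:
Line 1: ['wolf', 'banana', 'do'] (min_width=14, slack=4)
Line 2: ['progress', 'be', 'one'] (min_width=15, slack=3)
Line 3: ['fruit', 'telescope'] (min_width=15, slack=3)
Line 4: ['blue', 'frog'] (min_width=9, slack=9)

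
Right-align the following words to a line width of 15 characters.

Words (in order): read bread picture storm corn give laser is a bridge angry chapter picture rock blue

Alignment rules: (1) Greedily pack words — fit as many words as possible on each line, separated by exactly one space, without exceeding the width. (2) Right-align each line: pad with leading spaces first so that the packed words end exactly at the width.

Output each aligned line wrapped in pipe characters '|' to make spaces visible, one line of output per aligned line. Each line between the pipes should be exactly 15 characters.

Answer: |     read bread|
|  picture storm|
|corn give laser|
|    is a bridge|
|  angry chapter|
|   picture rock|
|           blue|

Derivation:
Line 1: ['read', 'bread'] (min_width=10, slack=5)
Line 2: ['picture', 'storm'] (min_width=13, slack=2)
Line 3: ['corn', 'give', 'laser'] (min_width=15, slack=0)
Line 4: ['is', 'a', 'bridge'] (min_width=11, slack=4)
Line 5: ['angry', 'chapter'] (min_width=13, slack=2)
Line 6: ['picture', 'rock'] (min_width=12, slack=3)
Line 7: ['blue'] (min_width=4, slack=11)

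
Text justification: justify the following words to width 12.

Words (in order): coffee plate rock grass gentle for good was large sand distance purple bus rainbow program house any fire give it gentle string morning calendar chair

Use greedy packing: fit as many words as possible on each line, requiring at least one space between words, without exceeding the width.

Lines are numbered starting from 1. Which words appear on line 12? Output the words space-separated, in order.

Line 1: ['coffee', 'plate'] (min_width=12, slack=0)
Line 2: ['rock', 'grass'] (min_width=10, slack=2)
Line 3: ['gentle', 'for'] (min_width=10, slack=2)
Line 4: ['good', 'was'] (min_width=8, slack=4)
Line 5: ['large', 'sand'] (min_width=10, slack=2)
Line 6: ['distance'] (min_width=8, slack=4)
Line 7: ['purple', 'bus'] (min_width=10, slack=2)
Line 8: ['rainbow'] (min_width=7, slack=5)
Line 9: ['program'] (min_width=7, slack=5)
Line 10: ['house', 'any'] (min_width=9, slack=3)
Line 11: ['fire', 'give', 'it'] (min_width=12, slack=0)
Line 12: ['gentle'] (min_width=6, slack=6)
Line 13: ['string'] (min_width=6, slack=6)
Line 14: ['morning'] (min_width=7, slack=5)
Line 15: ['calendar'] (min_width=8, slack=4)
Line 16: ['chair'] (min_width=5, slack=7)

Answer: gentle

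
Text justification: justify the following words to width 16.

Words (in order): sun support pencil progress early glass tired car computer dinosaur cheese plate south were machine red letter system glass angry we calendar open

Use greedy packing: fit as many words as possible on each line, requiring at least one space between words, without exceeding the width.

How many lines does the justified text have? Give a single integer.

Answer: 11

Derivation:
Line 1: ['sun', 'support'] (min_width=11, slack=5)
Line 2: ['pencil', 'progress'] (min_width=15, slack=1)
Line 3: ['early', 'glass'] (min_width=11, slack=5)
Line 4: ['tired', 'car'] (min_width=9, slack=7)
Line 5: ['computer'] (min_width=8, slack=8)
Line 6: ['dinosaur', 'cheese'] (min_width=15, slack=1)
Line 7: ['plate', 'south', 'were'] (min_width=16, slack=0)
Line 8: ['machine', 'red'] (min_width=11, slack=5)
Line 9: ['letter', 'system'] (min_width=13, slack=3)
Line 10: ['glass', 'angry', 'we'] (min_width=14, slack=2)
Line 11: ['calendar', 'open'] (min_width=13, slack=3)
Total lines: 11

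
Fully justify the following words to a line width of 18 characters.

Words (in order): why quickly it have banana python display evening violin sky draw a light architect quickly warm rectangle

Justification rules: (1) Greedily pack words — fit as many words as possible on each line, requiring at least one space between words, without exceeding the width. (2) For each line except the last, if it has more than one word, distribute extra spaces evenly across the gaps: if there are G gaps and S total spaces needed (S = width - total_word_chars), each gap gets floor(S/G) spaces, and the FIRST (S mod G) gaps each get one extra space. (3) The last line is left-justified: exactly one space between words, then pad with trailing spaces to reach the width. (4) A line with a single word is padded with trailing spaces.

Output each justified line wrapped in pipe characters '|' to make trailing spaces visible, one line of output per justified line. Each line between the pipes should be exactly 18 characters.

Answer: |why   quickly   it|
|have banana python|
|display    evening|
|violin  sky draw a|
|light    architect|
|quickly       warm|
|rectangle         |

Derivation:
Line 1: ['why', 'quickly', 'it'] (min_width=14, slack=4)
Line 2: ['have', 'banana', 'python'] (min_width=18, slack=0)
Line 3: ['display', 'evening'] (min_width=15, slack=3)
Line 4: ['violin', 'sky', 'draw', 'a'] (min_width=17, slack=1)
Line 5: ['light', 'architect'] (min_width=15, slack=3)
Line 6: ['quickly', 'warm'] (min_width=12, slack=6)
Line 7: ['rectangle'] (min_width=9, slack=9)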